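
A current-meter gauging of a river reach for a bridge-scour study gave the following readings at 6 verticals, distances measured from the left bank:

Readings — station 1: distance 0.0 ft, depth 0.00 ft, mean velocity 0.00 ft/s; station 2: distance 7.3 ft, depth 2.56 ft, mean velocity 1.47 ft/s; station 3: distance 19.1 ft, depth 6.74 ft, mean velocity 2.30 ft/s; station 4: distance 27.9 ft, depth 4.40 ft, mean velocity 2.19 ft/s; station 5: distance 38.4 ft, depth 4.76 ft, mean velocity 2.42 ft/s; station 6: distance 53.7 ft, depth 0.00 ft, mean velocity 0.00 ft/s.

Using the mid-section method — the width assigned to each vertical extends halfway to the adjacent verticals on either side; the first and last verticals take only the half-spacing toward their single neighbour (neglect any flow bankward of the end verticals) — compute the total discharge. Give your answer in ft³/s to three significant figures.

w_2 = (19.1 − 0.0)/2 = 9.55 ft; q_2 = 1.47 × 2.56 × 9.55 = 35.94 ft³/s
w_3 = (27.9 − 7.3)/2 = 10.3 ft; q_3 = 2.30 × 6.74 × 10.3 = 159.7 ft³/s
w_4 = (38.4 − 19.1)/2 = 9.65 ft; q_4 = 2.19 × 4.40 × 9.65 = 92.99 ft³/s
w_5 = (53.7 − 27.9)/2 = 12.9 ft; q_5 = 2.42 × 4.76 × 12.9 = 148.6 ft³/s
Stations 1, 6 contribute zero (depth or velocity is 0).
Q = Σ qᵢ = 437.2 ft³/s

437 ft³/s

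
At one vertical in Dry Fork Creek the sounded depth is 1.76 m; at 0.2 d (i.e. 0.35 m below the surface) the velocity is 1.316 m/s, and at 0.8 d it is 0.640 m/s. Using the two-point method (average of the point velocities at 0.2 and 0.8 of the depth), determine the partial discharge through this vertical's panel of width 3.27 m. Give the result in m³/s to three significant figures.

5.63 m³/s

v̄ = (1.316 + 0.640) / 2 = 0.9780 m/s
q = v̄ × d × w = 0.9780 × 1.76 × 3.27 = 5.629 m³/s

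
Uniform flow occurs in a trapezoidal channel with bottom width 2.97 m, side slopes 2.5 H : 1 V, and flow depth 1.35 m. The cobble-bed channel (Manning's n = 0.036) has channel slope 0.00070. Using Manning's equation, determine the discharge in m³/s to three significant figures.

A = (b + z·y)·y = (2.97 + 2.5×1.35)×1.35 = 8.566 m²
P = b + 2y√(1+z²) = 2.97 + 2×1.35×√(1+2.5²) = 10.24 m
R = A/P = 8.566/10.24 = 0.8365 m
Q = (1/n)·A·R^(2/3)·S^(1/2) = (1/0.036) × 8.566 × 0.8365^(2/3) × 0.00070^(1/2) = 5.589 m³/s

5.59 m³/s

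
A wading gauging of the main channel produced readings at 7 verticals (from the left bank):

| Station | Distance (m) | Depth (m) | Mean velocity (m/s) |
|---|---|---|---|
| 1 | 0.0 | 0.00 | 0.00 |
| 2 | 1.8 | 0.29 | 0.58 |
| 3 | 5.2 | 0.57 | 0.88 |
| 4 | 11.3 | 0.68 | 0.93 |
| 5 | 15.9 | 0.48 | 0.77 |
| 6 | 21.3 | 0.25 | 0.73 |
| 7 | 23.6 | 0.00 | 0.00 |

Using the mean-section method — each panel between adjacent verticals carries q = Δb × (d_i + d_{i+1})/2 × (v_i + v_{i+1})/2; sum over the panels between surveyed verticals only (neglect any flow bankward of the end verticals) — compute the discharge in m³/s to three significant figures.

8.44 m³/s

Panel 1-2: Δb = 1.8 m, d̄ = (0.00+0.29)/2 = 0.145, v̄ = (0.00+0.58)/2 = 0.29 → q = 1.8×0.145×0.29 = 0.07569 m³/s
Panel 2-3: Δb = 3.4 m, d̄ = (0.29+0.57)/2 = 0.43, v̄ = (0.58+0.88)/2 = 0.73 → q = 3.4×0.43×0.73 = 1.067 m³/s
Panel 3-4: Δb = 6.1 m, d̄ = (0.57+0.68)/2 = 0.625, v̄ = (0.88+0.93)/2 = 0.905 → q = 6.1×0.625×0.905 = 3.450 m³/s
Panel 4-5: Δb = 4.6 m, d̄ = (0.68+0.48)/2 = 0.58, v̄ = (0.93+0.77)/2 = 0.85 → q = 4.6×0.58×0.85 = 2.268 m³/s
Panel 5-6: Δb = 5.4 m, d̄ = (0.48+0.25)/2 = 0.365, v̄ = (0.77+0.73)/2 = 0.75 → q = 5.4×0.365×0.75 = 1.478 m³/s
Panel 6-7: Δb = 2.3 m, d̄ = (0.25+0.00)/2 = 0.125, v̄ = (0.73+0.00)/2 = 0.365 → q = 2.3×0.125×0.365 = 0.1049 m³/s
Q = Σ q = 8.444 m³/s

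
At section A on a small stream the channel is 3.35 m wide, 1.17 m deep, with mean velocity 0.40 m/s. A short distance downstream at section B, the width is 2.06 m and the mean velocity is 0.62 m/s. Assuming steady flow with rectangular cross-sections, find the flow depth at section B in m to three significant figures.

Q = A₁V₁ = (3.35×1.17) × 0.40 = 1.568 m³/s
d₂ = Q/(b₂ V₂) = 1.568/(2.06×0.62) = 1.228 m

1.23 m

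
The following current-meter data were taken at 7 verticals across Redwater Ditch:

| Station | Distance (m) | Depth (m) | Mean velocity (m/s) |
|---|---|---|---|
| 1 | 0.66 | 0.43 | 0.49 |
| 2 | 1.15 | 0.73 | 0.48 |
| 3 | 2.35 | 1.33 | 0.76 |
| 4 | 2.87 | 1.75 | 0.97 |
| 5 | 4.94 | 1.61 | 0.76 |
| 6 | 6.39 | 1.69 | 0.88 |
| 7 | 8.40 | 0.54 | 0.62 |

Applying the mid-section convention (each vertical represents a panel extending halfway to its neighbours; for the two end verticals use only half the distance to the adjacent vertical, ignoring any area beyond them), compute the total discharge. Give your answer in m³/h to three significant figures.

30500 m³/h

w_1 = (1.15 − 0.66)/2 = 0.245 m; q_1 = 0.49 × 0.43 × 0.245 = 0.05162 m³/s
w_2 = (2.35 − 0.66)/2 = 0.845 m; q_2 = 0.48 × 0.73 × 0.845 = 0.2961 m³/s
w_3 = (2.87 − 1.15)/2 = 0.86 m; q_3 = 0.76 × 1.33 × 0.86 = 0.8693 m³/s
w_4 = (4.94 − 2.35)/2 = 1.295 m; q_4 = 0.97 × 1.75 × 1.295 = 2.198 m³/s
w_5 = (6.39 − 2.87)/2 = 1.76 m; q_5 = 0.76 × 1.61 × 1.76 = 2.154 m³/s
w_6 = (8.40 − 4.94)/2 = 1.73 m; q_6 = 0.88 × 1.69 × 1.73 = 2.573 m³/s
w_7 = (8.40 − 6.39)/2 = 1.005 m; q_7 = 0.62 × 0.54 × 1.005 = 0.3365 m³/s
Q = Σ qᵢ = 8.478 m³/s
= 8.478 × 3600 = 30520 m³/h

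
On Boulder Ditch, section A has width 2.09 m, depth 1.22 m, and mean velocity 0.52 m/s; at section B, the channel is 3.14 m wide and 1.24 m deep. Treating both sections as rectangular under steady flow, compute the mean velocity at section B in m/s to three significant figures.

0.341 m/s

Q = A₁V₁ = (2.09×1.22) × 0.52 = 1.326 m³/s
A₂ = 3.14 × 1.24 = 3.894 m²
V₂ = Q/A₂ = 1.326/3.894 = 0.3405 m/s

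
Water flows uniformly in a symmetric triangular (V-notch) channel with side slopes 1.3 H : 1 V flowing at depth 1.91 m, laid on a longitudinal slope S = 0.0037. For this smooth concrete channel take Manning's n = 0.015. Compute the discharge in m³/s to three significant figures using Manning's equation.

A = z·y² = 1.3×1.91² = 4.743 m²
P = 2y√(1+z²) = 2×1.91×√(1+1.3²) = 6.265 m
R = A/P = 4.743/6.265 = 0.7570 m
Q = (1/n)·A·R^(2/3)·S^(1/2) = (1/0.015) × 4.743 × 0.7570^(2/3) × 0.0037^(1/2) = 15.97 m³/s

16.0 m³/s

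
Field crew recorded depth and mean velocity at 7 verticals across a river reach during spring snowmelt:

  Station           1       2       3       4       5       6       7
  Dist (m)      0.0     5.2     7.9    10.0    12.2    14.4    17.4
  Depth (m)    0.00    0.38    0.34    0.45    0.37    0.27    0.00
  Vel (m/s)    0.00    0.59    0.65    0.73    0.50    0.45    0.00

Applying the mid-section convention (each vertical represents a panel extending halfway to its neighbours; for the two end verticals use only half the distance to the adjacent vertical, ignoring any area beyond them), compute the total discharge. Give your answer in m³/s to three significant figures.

2.85 m³/s

w_2 = (7.9 − 0.0)/2 = 3.95 m; q_2 = 0.59 × 0.38 × 3.95 = 0.8856 m³/s
w_3 = (10.0 − 5.2)/2 = 2.4 m; q_3 = 0.65 × 0.34 × 2.4 = 0.5304 m³/s
w_4 = (12.2 − 7.9)/2 = 2.15 m; q_4 = 0.73 × 0.45 × 2.15 = 0.7063 m³/s
w_5 = (14.4 − 10.0)/2 = 2.2 m; q_5 = 0.50 × 0.37 × 2.2 = 0.4070 m³/s
w_6 = (17.4 − 12.2)/2 = 2.6 m; q_6 = 0.45 × 0.27 × 2.6 = 0.3159 m³/s
Stations 1, 7 contribute zero (depth or velocity is 0).
Q = Σ qᵢ = 2.845 m³/s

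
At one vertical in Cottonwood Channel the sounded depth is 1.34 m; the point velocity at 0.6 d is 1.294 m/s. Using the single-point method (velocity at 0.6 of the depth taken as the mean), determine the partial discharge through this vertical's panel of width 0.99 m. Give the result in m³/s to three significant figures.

v̄ = v₀.₆ = 1.294 m/s
q = v̄ × d × w = 1.294 × 1.34 × 0.99 = 1.717 m³/s

1.72 m³/s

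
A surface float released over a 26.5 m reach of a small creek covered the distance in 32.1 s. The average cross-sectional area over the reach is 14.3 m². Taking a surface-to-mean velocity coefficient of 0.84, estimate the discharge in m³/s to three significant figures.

9.92 m³/s

v_surface = L / t̄ = 26.5 / 32.1 = 0.8255 m/s
v_mean = 0.84 × 0.8255 = 0.6935 m/s
Q = A × v_mean = 14.3 × 0.6935 = 9.916 m³/s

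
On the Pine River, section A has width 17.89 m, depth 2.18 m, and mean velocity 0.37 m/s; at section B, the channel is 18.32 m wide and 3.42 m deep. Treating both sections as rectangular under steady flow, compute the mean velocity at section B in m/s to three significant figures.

Q = A₁V₁ = (17.89×2.18) × 0.37 = 14.43 m³/s
A₂ = 18.32 × 3.42 = 62.65 m²
V₂ = Q/A₂ = 14.43/62.65 = 0.2303 m/s

0.230 m/s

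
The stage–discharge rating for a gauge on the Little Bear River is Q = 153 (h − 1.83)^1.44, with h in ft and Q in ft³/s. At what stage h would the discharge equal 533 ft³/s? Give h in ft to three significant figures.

4.21 ft

h − h₀ = (Q/C)^(1/b) = (533/153)^(1/1.44) = 2.379 ft
h = 1.83 + 2.379 = 4.209 ft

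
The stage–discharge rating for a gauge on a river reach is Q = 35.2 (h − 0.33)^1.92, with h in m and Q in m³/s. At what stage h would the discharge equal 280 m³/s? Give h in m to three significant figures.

h − h₀ = (Q/C)^(1/b) = (280/35.2)^(1/1.92) = 2.945 m
h = 0.33 + 2.945 = 3.275 m

3.27 m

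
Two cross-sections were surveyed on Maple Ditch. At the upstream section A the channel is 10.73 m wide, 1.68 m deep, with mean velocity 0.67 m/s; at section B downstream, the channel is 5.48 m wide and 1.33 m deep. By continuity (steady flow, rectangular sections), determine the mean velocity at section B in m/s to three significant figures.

Q = A₁V₁ = (10.73×1.68) × 0.67 = 12.08 m³/s
A₂ = 5.48 × 1.33 = 7.288 m²
V₂ = Q/A₂ = 12.08/7.288 = 1.657 m/s

1.66 m/s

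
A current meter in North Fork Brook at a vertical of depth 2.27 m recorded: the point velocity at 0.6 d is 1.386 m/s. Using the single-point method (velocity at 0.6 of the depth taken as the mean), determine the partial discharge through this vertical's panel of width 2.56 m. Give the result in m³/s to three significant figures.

8.05 m³/s

v̄ = v₀.₆ = 1.386 m/s
q = v̄ × d × w = 1.386 × 2.27 × 2.56 = 8.054 m³/s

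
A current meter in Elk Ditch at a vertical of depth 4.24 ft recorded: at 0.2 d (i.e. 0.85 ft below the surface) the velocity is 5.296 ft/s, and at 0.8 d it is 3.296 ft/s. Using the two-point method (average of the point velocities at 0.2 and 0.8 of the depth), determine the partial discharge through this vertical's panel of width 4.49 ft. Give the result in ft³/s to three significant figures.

81.8 ft³/s

v̄ = (5.296 + 3.296) / 2 = 4.296 ft/s
q = v̄ × d × w = 4.296 × 4.24 × 4.49 = 81.79 ft³/s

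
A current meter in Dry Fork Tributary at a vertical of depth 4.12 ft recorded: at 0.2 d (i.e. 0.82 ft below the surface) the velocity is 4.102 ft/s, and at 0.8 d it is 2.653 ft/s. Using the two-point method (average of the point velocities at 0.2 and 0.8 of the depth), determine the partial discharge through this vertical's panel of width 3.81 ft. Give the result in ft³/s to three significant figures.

53.0 ft³/s

v̄ = (4.102 + 2.653) / 2 = 3.378 ft/s
q = v̄ × d × w = 3.378 × 4.12 × 3.81 = 53.02 ft³/s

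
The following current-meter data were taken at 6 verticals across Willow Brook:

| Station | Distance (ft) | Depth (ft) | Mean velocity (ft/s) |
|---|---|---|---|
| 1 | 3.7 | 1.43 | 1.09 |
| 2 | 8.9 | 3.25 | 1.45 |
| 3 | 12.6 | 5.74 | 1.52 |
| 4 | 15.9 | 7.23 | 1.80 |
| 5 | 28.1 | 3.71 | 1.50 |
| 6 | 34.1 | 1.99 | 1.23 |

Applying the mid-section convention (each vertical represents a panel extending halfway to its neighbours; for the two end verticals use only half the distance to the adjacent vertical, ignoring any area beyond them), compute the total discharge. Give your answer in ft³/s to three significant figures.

214 ft³/s

w_1 = (8.9 − 3.7)/2 = 2.6 ft; q_1 = 1.09 × 1.43 × 2.6 = 4.053 ft³/s
w_2 = (12.6 − 3.7)/2 = 4.45 ft; q_2 = 1.45 × 3.25 × 4.45 = 20.97 ft³/s
w_3 = (15.9 − 8.9)/2 = 3.5 ft; q_3 = 1.52 × 5.74 × 3.5 = 30.54 ft³/s
w_4 = (28.1 − 12.6)/2 = 7.75 ft; q_4 = 1.80 × 7.23 × 7.75 = 100.9 ft³/s
w_5 = (34.1 − 15.9)/2 = 9.1 ft; q_5 = 1.50 × 3.71 × 9.1 = 50.64 ft³/s
w_6 = (34.1 − 28.1)/2 = 3 ft; q_6 = 1.23 × 1.99 × 3 = 7.343 ft³/s
Q = Σ qᵢ = 214.4 ft³/s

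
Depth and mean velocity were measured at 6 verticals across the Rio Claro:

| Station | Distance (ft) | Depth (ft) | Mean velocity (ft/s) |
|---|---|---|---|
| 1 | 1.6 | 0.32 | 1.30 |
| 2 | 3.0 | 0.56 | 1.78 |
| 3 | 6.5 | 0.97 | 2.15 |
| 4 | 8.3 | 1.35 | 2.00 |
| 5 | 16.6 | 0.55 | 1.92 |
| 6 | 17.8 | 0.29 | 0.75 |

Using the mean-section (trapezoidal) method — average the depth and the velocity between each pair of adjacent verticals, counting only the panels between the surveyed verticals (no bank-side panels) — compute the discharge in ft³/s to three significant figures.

Panel 1-2: Δb = 1.4 ft, d̄ = (0.32+0.56)/2 = 0.44, v̄ = (1.30+1.78)/2 = 1.54 → q = 1.4×0.44×1.54 = 0.9486 ft³/s
Panel 2-3: Δb = 3.5 ft, d̄ = (0.56+0.97)/2 = 0.765, v̄ = (1.78+2.15)/2 = 1.965 → q = 3.5×0.765×1.965 = 5.261 ft³/s
Panel 3-4: Δb = 1.8 ft, d̄ = (0.97+1.35)/2 = 1.16, v̄ = (2.15+2.00)/2 = 2.075 → q = 1.8×1.16×2.075 = 4.333 ft³/s
Panel 4-5: Δb = 8.3 ft, d̄ = (1.35+0.55)/2 = 0.95, v̄ = (2.00+1.92)/2 = 1.96 → q = 8.3×0.95×1.96 = 15.45 ft³/s
Panel 5-6: Δb = 1.2 ft, d̄ = (0.55+0.29)/2 = 0.42, v̄ = (1.92+0.75)/2 = 1.335 → q = 1.2×0.42×1.335 = 0.6728 ft³/s
Q = Σ q = 26.67 ft³/s

26.7 ft³/s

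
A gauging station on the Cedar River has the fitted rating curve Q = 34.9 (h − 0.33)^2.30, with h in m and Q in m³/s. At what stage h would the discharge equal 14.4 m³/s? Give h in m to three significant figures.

h − h₀ = (Q/C)^(1/b) = (14.4/34.9)^(1/2.30) = 0.6805 m
h = 0.33 + 0.6805 = 1.011 m

1.01 m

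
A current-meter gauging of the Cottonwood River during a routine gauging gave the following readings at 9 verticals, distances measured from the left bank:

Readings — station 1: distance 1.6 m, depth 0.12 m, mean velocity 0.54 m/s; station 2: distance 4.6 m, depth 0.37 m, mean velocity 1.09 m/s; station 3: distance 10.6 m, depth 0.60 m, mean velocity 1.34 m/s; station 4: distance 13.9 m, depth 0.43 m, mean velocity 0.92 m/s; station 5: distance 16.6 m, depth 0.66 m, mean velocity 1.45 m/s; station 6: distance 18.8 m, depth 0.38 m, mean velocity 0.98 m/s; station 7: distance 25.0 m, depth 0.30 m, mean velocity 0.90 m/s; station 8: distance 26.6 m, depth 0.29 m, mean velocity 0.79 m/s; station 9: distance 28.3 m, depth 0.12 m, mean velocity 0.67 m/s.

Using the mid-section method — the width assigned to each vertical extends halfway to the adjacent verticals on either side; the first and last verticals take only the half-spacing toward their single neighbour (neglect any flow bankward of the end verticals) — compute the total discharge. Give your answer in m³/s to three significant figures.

w_1 = (4.6 − 1.6)/2 = 1.5 m; q_1 = 0.54 × 0.12 × 1.5 = 0.09720 m³/s
w_2 = (10.6 − 1.6)/2 = 4.5 m; q_2 = 1.09 × 0.37 × 4.5 = 1.815 m³/s
w_3 = (13.9 − 4.6)/2 = 4.65 m; q_3 = 1.34 × 0.60 × 4.65 = 3.739 m³/s
w_4 = (16.6 − 10.6)/2 = 3 m; q_4 = 0.92 × 0.43 × 3 = 1.187 m³/s
w_5 = (18.8 − 13.9)/2 = 2.45 m; q_5 = 1.45 × 0.66 × 2.45 = 2.345 m³/s
w_6 = (25.0 − 16.6)/2 = 4.2 m; q_6 = 0.98 × 0.38 × 4.2 = 1.564 m³/s
w_7 = (26.6 − 18.8)/2 = 3.9 m; q_7 = 0.90 × 0.30 × 3.9 = 1.053 m³/s
w_8 = (28.3 − 25.0)/2 = 1.65 m; q_8 = 0.79 × 0.29 × 1.65 = 0.3780 m³/s
w_9 = (28.3 − 26.6)/2 = 0.85 m; q_9 = 0.67 × 0.12 × 0.85 = 0.06834 m³/s
Q = Σ qᵢ = 12.25 m³/s

12.2 m³/s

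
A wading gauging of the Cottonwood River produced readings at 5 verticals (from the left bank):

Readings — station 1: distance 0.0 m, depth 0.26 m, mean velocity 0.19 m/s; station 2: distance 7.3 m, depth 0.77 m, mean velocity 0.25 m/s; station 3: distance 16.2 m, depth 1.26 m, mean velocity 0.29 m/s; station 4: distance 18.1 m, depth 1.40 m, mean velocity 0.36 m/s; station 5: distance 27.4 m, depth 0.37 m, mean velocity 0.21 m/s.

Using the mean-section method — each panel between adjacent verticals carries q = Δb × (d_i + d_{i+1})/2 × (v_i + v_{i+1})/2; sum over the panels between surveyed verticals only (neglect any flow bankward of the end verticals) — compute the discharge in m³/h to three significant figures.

23200 m³/h

Panel 1-2: Δb = 7.3 m, d̄ = (0.26+0.77)/2 = 0.515, v̄ = (0.19+0.25)/2 = 0.22 → q = 7.3×0.515×0.22 = 0.8271 m³/s
Panel 2-3: Δb = 8.9 m, d̄ = (0.77+1.26)/2 = 1.015, v̄ = (0.25+0.29)/2 = 0.27 → q = 8.9×1.015×0.27 = 2.439 m³/s
Panel 3-4: Δb = 1.9 m, d̄ = (1.26+1.40)/2 = 1.33, v̄ = (0.29+0.36)/2 = 0.325 → q = 1.9×1.33×0.325 = 0.8213 m³/s
Panel 4-5: Δb = 9.3 m, d̄ = (1.40+0.37)/2 = 0.885, v̄ = (0.36+0.21)/2 = 0.285 → q = 9.3×0.885×0.285 = 2.346 m³/s
Q = Σ q = 6.433 m³/s
= 6.433 × 3600 = 23160 m³/h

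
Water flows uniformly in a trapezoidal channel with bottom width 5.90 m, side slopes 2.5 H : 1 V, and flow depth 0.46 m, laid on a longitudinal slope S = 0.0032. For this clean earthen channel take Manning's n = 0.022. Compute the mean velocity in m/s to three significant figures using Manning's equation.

A = (b + z·y)·y = (5.90 + 2.5×0.46)×0.46 = 3.243 m²
P = b + 2y√(1+z²) = 5.90 + 2×0.46×√(1+2.5²) = 8.377 m
R = A/P = 3.243/8.377 = 0.3871 m
Q = (1/n)·A·R^(2/3)·S^(1/2) = (1/0.022) × 3.243 × 0.3871^(2/3) × 0.0032^(1/2) = 4.429 m³/s
V = Q/A = 4.429/3.243 = 1.366 m/s

1.37 m/s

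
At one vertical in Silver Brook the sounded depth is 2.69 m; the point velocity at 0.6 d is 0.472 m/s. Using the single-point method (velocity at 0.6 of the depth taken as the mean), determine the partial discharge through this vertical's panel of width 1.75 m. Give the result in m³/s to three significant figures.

v̄ = v₀.₆ = 0.472 m/s
q = v̄ × d × w = 0.4720 × 2.69 × 1.75 = 2.222 m³/s

2.22 m³/s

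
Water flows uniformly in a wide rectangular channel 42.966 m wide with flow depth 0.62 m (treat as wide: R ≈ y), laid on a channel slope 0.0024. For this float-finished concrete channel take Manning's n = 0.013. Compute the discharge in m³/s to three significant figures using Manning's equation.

A = b·y = 42.966 × 0.62 = 26.64 m²
Wide channel: R ≈ y = 0.62 m
Q = (1/n)·A·R^(2/3)·S^(1/2) = (1/0.013) × 26.64 × 0.6200^(2/3) × 0.0024^(1/2) = 72.99 m³/s

73.0 m³/s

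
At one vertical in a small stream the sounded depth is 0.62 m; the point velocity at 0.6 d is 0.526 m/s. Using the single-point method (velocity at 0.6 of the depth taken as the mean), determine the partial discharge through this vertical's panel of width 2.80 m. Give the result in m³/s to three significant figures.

0.913 m³/s

v̄ = v₀.₆ = 0.526 m/s
q = v̄ × d × w = 0.5260 × 0.62 × 2.80 = 0.9131 m³/s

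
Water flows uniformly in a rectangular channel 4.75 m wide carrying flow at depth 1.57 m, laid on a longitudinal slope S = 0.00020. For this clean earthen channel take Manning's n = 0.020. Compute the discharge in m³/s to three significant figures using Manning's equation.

A = b·y = 4.75 × 1.57 = 7.458 m²
P = b + 2y = 4.75 + 2×1.57 = 7.890 m
R = A/P = 7.458/7.890 = 0.9452 m
Q = (1/n)·A·R^(2/3)·S^(1/2) = (1/0.020) × 7.458 × 0.9452^(2/3) × 0.00020^(1/2) = 5.079 m³/s

5.08 m³/s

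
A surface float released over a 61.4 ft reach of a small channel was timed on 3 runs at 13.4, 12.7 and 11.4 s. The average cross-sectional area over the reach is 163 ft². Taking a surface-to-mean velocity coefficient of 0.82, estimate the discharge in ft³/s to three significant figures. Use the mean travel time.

657 ft³/s

t̄ = (13.4 + 12.7 + 11.4) / 3 = 12.5 s
v_surface = L / t̄ = 61.4 / 12.5 = 4.912 ft/s
v_mean = 0.82 × 4.912 = 4.028 ft/s
Q = A × v_mean = 163 × 4.028 = 656.5 ft³/s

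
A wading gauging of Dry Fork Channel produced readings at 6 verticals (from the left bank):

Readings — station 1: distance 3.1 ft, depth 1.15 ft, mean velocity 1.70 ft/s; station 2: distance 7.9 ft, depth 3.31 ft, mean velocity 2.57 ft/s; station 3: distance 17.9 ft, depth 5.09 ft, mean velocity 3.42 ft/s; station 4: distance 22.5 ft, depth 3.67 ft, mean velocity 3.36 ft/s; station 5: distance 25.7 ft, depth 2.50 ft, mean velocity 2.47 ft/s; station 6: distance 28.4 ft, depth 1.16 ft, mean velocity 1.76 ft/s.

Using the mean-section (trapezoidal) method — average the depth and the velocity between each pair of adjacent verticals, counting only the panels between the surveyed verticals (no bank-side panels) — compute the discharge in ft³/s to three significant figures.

Panel 1-2: Δb = 4.8 ft, d̄ = (1.15+3.31)/2 = 2.23, v̄ = (1.70+2.57)/2 = 2.135 → q = 4.8×2.23×2.135 = 22.85 ft³/s
Panel 2-3: Δb = 10 ft, d̄ = (3.31+5.09)/2 = 4.2, v̄ = (2.57+3.42)/2 = 2.995 → q = 10×4.2×2.995 = 125.8 ft³/s
Panel 3-4: Δb = 4.6 ft, d̄ = (5.09+3.67)/2 = 4.38, v̄ = (3.42+3.36)/2 = 3.39 → q = 4.6×4.38×3.39 = 68.30 ft³/s
Panel 4-5: Δb = 3.2 ft, d̄ = (3.67+2.50)/2 = 3.085, v̄ = (3.36+2.47)/2 = 2.915 → q = 3.2×3.085×2.915 = 28.78 ft³/s
Panel 5-6: Δb = 2.7 ft, d̄ = (2.50+1.16)/2 = 1.83, v̄ = (2.47+1.76)/2 = 2.115 → q = 2.7×1.83×2.115 = 10.45 ft³/s
Q = Σ q = 256.2 ft³/s

256 ft³/s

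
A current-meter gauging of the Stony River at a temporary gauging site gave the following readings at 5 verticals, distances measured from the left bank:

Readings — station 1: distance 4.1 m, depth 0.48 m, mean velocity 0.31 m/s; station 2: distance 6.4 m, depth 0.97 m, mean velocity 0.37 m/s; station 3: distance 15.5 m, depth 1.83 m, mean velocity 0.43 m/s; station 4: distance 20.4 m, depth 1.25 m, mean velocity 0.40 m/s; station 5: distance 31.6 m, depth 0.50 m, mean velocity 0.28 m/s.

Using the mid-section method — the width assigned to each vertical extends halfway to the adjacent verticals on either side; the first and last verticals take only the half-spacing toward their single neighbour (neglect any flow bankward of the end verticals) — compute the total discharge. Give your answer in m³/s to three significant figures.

w_1 = (6.4 − 4.1)/2 = 1.15 m; q_1 = 0.31 × 0.48 × 1.15 = 0.1711 m³/s
w_2 = (15.5 − 4.1)/2 = 5.7 m; q_2 = 0.37 × 0.97 × 5.7 = 2.046 m³/s
w_3 = (20.4 − 6.4)/2 = 7 m; q_3 = 0.43 × 1.83 × 7 = 5.508 m³/s
w_4 = (31.6 − 15.5)/2 = 8.05 m; q_4 = 0.40 × 1.25 × 8.05 = 4.025 m³/s
w_5 = (31.6 − 20.4)/2 = 5.6 m; q_5 = 0.28 × 0.50 × 5.6 = 0.7840 m³/s
Q = Σ qᵢ = 12.53 m³/s

12.5 m³/s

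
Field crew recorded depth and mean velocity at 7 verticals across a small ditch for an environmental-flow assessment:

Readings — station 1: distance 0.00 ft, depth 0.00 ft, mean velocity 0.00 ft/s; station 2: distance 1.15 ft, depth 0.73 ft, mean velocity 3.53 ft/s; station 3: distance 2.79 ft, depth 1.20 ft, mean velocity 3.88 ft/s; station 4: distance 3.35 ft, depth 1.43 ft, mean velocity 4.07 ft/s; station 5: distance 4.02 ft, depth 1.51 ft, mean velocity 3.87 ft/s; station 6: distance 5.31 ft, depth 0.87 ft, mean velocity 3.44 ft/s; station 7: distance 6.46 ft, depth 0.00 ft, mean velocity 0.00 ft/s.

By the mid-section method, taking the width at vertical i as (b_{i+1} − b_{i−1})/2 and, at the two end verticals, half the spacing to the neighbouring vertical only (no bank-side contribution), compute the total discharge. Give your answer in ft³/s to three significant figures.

w_2 = (2.79 − 0.00)/2 = 1.395 ft; q_2 = 3.53 × 0.73 × 1.395 = 3.595 ft³/s
w_3 = (3.35 − 1.15)/2 = 1.1 ft; q_3 = 3.88 × 1.20 × 1.1 = 5.122 ft³/s
w_4 = (4.02 − 2.79)/2 = 0.615 ft; q_4 = 4.07 × 1.43 × 0.615 = 3.579 ft³/s
w_5 = (5.31 − 3.35)/2 = 0.98 ft; q_5 = 3.87 × 1.51 × 0.98 = 5.727 ft³/s
w_6 = (6.46 − 4.02)/2 = 1.22 ft; q_6 = 3.44 × 0.87 × 1.22 = 3.651 ft³/s
Stations 1, 7 contribute zero (depth or velocity is 0).
Q = Σ qᵢ = 21.67 ft³/s

21.7 ft³/s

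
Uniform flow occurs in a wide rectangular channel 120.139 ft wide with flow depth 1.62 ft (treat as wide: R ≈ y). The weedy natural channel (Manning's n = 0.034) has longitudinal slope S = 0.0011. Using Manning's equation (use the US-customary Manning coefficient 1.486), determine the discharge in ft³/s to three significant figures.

389 ft³/s

A = b·y = 120.139 × 1.62 = 194.6 ft²
Wide channel: R ≈ y = 1.62 ft
Q = (1.486/n)·A·R^(2/3)·S^(1/2) = (1.486/0.034) × 194.6 × 1.620^(2/3) × 0.0011^(1/2) = 389.1 ft³/s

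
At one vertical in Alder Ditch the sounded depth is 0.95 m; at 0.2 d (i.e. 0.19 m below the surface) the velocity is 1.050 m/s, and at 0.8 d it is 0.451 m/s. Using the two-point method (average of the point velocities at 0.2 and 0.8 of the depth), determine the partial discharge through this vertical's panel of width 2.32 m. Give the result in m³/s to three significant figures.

v̄ = (1.050 + 0.451) / 2 = 0.7505 m/s
q = v̄ × d × w = 0.7505 × 0.95 × 2.32 = 1.654 m³/s

1.65 m³/s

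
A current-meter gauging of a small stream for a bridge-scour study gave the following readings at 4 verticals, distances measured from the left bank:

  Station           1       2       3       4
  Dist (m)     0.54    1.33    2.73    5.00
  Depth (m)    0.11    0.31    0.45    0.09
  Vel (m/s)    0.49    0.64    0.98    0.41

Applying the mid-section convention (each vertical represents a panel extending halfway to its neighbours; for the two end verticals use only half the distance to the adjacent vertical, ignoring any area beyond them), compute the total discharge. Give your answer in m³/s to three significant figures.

w_1 = (1.33 − 0.54)/2 = 0.395 m; q_1 = 0.49 × 0.11 × 0.395 = 0.02129 m³/s
w_2 = (2.73 − 0.54)/2 = 1.095 m; q_2 = 0.64 × 0.31 × 1.095 = 0.2172 m³/s
w_3 = (5.00 − 1.33)/2 = 1.835 m; q_3 = 0.98 × 0.45 × 1.835 = 0.8092 m³/s
w_4 = (5.00 − 2.73)/2 = 1.135 m; q_4 = 0.41 × 0.09 × 1.135 = 0.04188 m³/s
Q = Σ qᵢ = 1.090 m³/s

1.09 m³/s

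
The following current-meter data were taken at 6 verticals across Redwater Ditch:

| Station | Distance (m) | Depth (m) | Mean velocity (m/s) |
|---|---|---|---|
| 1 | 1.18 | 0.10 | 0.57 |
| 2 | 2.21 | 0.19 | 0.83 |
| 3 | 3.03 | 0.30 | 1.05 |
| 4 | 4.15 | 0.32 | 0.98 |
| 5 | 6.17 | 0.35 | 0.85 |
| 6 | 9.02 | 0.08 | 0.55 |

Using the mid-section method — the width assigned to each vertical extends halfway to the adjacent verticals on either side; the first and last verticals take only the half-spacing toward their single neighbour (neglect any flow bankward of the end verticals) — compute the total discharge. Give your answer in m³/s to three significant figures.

w_1 = (2.21 − 1.18)/2 = 0.515 m; q_1 = 0.57 × 0.10 × 0.515 = 0.02936 m³/s
w_2 = (3.03 − 1.18)/2 = 0.925 m; q_2 = 0.83 × 0.19 × 0.925 = 0.1459 m³/s
w_3 = (4.15 − 2.21)/2 = 0.97 m; q_3 = 1.05 × 0.30 × 0.97 = 0.3056 m³/s
w_4 = (6.17 − 3.03)/2 = 1.57 m; q_4 = 0.98 × 0.32 × 1.57 = 0.4924 m³/s
w_5 = (9.02 − 4.15)/2 = 2.435 m; q_5 = 0.85 × 0.35 × 2.435 = 0.7244 m³/s
w_6 = (9.02 − 6.17)/2 = 1.425 m; q_6 = 0.55 × 0.08 × 1.425 = 0.06270 m³/s
Q = Σ qᵢ = 1.760 m³/s

1.76 m³/s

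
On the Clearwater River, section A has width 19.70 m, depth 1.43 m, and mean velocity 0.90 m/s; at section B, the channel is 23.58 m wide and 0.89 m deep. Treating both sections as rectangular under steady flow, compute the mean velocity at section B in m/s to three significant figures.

Q = A₁V₁ = (19.70×1.43) × 0.90 = 25.35 m³/s
A₂ = 23.58 × 0.89 = 20.99 m²
V₂ = Q/A₂ = 25.35/20.99 = 1.208 m/s

1.21 m/s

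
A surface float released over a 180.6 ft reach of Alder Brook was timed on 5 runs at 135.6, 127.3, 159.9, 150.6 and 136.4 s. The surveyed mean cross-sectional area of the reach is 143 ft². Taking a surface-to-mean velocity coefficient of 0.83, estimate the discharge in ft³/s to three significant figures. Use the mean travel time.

151 ft³/s

t̄ = (135.6 + 127.3 + 159.9 + 150.6 + 136.4) / 5 = 141.96 s
v_surface = L / t̄ = 180.6 / 141.96 = 1.272 ft/s
v_mean = 0.83 × 1.272 = 1.056 ft/s
Q = A × v_mean = 143 × 1.056 = 151.0 ft³/s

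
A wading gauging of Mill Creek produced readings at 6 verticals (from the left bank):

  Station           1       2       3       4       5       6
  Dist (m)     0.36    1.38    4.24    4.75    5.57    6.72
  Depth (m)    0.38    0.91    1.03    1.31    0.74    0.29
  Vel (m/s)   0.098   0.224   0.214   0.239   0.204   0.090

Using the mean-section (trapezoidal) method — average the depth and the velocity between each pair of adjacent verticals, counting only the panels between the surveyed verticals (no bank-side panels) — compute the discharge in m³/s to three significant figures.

1.12 m³/s

Panel 1-2: Δb = 1.02 m, d̄ = (0.38+0.91)/2 = 0.645, v̄ = (0.098+0.224)/2 = 0.161 → q = 1.02×0.645×0.161 = 0.1059 m³/s
Panel 2-3: Δb = 2.86 m, d̄ = (0.91+1.03)/2 = 0.97, v̄ = (0.224+0.214)/2 = 0.219 → q = 2.86×0.97×0.219 = 0.6075 m³/s
Panel 3-4: Δb = 0.51 m, d̄ = (1.03+1.31)/2 = 1.17, v̄ = (0.214+0.239)/2 = 0.2265 → q = 0.51×1.17×0.2265 = 0.1352 m³/s
Panel 4-5: Δb = 0.82 m, d̄ = (1.31+0.74)/2 = 1.025, v̄ = (0.239+0.204)/2 = 0.2215 → q = 0.82×1.025×0.2215 = 0.1862 m³/s
Panel 5-6: Δb = 1.15 m, d̄ = (0.74+0.29)/2 = 0.515, v̄ = (0.204+0.090)/2 = 0.147 → q = 1.15×0.515×0.147 = 0.08706 m³/s
Q = Σ q = 1.122 m³/s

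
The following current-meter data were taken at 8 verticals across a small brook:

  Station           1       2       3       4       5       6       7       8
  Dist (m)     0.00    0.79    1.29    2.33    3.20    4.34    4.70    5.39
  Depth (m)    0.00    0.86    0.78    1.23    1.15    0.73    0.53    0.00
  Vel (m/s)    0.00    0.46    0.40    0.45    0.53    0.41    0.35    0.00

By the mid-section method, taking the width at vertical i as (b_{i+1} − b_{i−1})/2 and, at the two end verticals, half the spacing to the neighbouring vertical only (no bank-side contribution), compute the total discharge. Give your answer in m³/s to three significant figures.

w_2 = (1.29 − 0.00)/2 = 0.645 m; q_2 = 0.46 × 0.86 × 0.645 = 0.2552 m³/s
w_3 = (2.33 − 0.79)/2 = 0.77 m; q_3 = 0.40 × 0.78 × 0.77 = 0.2402 m³/s
w_4 = (3.20 − 1.29)/2 = 0.955 m; q_4 = 0.45 × 1.23 × 0.955 = 0.5286 m³/s
w_5 = (4.34 − 2.33)/2 = 1.005 m; q_5 = 0.53 × 1.15 × 1.005 = 0.6125 m³/s
w_6 = (4.70 − 3.20)/2 = 0.75 m; q_6 = 0.41 × 0.73 × 0.75 = 0.2245 m³/s
w_7 = (5.39 − 4.34)/2 = 0.525 m; q_7 = 0.35 × 0.53 × 0.525 = 0.09739 m³/s
Stations 1, 8 contribute zero (depth or velocity is 0).
Q = Σ qᵢ = 1.958 m³/s

1.96 m³/s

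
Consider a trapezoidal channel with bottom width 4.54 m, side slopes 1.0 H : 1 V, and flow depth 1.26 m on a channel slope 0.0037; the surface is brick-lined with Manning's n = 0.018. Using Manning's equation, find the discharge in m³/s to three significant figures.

A = (b + z·y)·y = (4.54 + 1.0×1.26)×1.26 = 7.308 m²
P = b + 2y√(1+z²) = 4.54 + 2×1.26×√(1+1.0²) = 8.104 m
R = A/P = 7.308/8.104 = 0.9018 m
Q = (1/n)·A·R^(2/3)·S^(1/2) = (1/0.018) × 7.308 × 0.9018^(2/3) × 0.0037^(1/2) = 23.05 m³/s

23.1 m³/s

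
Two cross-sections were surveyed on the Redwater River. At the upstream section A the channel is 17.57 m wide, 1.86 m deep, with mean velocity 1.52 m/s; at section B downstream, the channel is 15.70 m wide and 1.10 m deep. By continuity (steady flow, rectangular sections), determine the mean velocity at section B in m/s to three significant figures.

2.88 m/s

Q = A₁V₁ = (17.57×1.86) × 1.52 = 49.67 m³/s
A₂ = 15.70 × 1.10 = 17.27 m²
V₂ = Q/A₂ = 49.67/17.27 = 2.876 m/s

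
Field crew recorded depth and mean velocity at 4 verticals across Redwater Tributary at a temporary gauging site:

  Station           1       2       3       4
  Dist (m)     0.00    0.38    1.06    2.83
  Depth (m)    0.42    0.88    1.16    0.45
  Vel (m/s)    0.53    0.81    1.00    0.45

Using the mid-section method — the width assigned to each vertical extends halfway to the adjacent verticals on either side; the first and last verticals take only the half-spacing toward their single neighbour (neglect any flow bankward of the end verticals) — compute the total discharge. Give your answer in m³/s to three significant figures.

2.02 m³/s

w_1 = (0.38 − 0.00)/2 = 0.19 m; q_1 = 0.53 × 0.42 × 0.19 = 0.04229 m³/s
w_2 = (1.06 − 0.00)/2 = 0.53 m; q_2 = 0.81 × 0.88 × 0.53 = 0.3778 m³/s
w_3 = (2.83 − 0.38)/2 = 1.225 m; q_3 = 1.00 × 1.16 × 1.225 = 1.421 m³/s
w_4 = (2.83 − 1.06)/2 = 0.885 m; q_4 = 0.45 × 0.45 × 0.885 = 0.1792 m³/s
Q = Σ qᵢ = 2.020 m³/s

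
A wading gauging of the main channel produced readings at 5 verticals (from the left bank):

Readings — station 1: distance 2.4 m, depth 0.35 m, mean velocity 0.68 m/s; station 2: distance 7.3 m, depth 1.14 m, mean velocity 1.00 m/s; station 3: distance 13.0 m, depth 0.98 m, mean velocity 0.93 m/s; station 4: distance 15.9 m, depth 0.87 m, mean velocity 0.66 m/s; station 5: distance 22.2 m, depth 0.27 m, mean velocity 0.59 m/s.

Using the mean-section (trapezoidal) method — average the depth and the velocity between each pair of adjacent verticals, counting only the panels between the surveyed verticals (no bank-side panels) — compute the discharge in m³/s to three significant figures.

13.3 m³/s

Panel 1-2: Δb = 4.9 m, d̄ = (0.35+1.14)/2 = 0.745, v̄ = (0.68+1.00)/2 = 0.84 → q = 4.9×0.745×0.84 = 3.066 m³/s
Panel 2-3: Δb = 5.7 m, d̄ = (1.14+0.98)/2 = 1.06, v̄ = (1.00+0.93)/2 = 0.965 → q = 5.7×1.06×0.965 = 5.831 m³/s
Panel 3-4: Δb = 2.9 m, d̄ = (0.98+0.87)/2 = 0.925, v̄ = (0.93+0.66)/2 = 0.795 → q = 2.9×0.925×0.795 = 2.133 m³/s
Panel 4-5: Δb = 6.3 m, d̄ = (0.87+0.27)/2 = 0.57, v̄ = (0.66+0.59)/2 = 0.625 → q = 6.3×0.57×0.625 = 2.244 m³/s
Q = Σ q = 13.27 m³/s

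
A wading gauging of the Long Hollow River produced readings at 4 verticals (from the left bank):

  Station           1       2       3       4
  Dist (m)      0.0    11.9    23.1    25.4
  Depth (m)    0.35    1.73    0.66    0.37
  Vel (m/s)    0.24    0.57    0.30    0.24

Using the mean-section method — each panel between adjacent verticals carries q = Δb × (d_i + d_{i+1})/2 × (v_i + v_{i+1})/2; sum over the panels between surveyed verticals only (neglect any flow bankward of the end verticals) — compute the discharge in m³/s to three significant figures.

Panel 1-2: Δb = 11.9 m, d̄ = (0.35+1.73)/2 = 1.04, v̄ = (0.24+0.57)/2 = 0.405 → q = 11.9×1.04×0.405 = 5.012 m³/s
Panel 2-3: Δb = 11.2 m, d̄ = (1.73+0.66)/2 = 1.195, v̄ = (0.57+0.30)/2 = 0.435 → q = 11.2×1.195×0.435 = 5.822 m³/s
Panel 3-4: Δb = 2.3 m, d̄ = (0.66+0.37)/2 = 0.515, v̄ = (0.30+0.24)/2 = 0.27 → q = 2.3×0.515×0.27 = 0.3198 m³/s
Q = Σ q = 11.15 m³/s

11.2 m³/s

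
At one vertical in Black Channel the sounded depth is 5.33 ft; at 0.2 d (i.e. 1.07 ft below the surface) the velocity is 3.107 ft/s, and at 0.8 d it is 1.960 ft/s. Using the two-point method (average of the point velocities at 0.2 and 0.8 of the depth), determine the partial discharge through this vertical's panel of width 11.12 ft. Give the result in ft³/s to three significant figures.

v̄ = (3.107 + 1.960) / 2 = 2.534 ft/s
q = v̄ × d × w = 2.534 × 5.33 × 11.12 = 150.2 ft³/s

150 ft³/s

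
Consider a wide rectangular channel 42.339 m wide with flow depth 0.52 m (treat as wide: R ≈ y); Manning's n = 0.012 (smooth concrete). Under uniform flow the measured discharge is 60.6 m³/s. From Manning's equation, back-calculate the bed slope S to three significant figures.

A = b·y = 42.339 × 0.52 = 22.02 m²
Wide channel: R ≈ y = 0.52 m
S = (Q·n / (1·A·R^(2/3)))² = (60.6×0.012 / (1×22.02×0.6466))² = 0.002609

0.00261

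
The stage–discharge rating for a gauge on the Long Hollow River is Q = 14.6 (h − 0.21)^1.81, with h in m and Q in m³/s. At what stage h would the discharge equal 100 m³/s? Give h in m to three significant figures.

3.11 m

h − h₀ = (Q/C)^(1/b) = (100/14.6)^(1/1.81) = 2.895 m
h = 0.21 + 2.895 = 3.105 m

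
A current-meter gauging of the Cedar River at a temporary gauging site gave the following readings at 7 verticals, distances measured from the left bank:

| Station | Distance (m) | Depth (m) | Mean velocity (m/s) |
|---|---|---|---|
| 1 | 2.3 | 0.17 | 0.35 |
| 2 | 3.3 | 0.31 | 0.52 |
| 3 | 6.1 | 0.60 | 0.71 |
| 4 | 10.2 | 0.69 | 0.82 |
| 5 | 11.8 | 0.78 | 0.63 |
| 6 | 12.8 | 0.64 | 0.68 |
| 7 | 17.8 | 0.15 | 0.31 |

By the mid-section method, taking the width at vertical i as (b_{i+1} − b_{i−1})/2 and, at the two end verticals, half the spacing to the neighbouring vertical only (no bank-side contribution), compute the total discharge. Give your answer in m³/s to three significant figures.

5.48 m³/s

w_1 = (3.3 − 2.3)/2 = 0.5 m; q_1 = 0.35 × 0.17 × 0.5 = 0.02975 m³/s
w_2 = (6.1 − 2.3)/2 = 1.9 m; q_2 = 0.52 × 0.31 × 1.9 = 0.3063 m³/s
w_3 = (10.2 − 3.3)/2 = 3.45 m; q_3 = 0.71 × 0.60 × 3.45 = 1.470 m³/s
w_4 = (11.8 − 6.1)/2 = 2.85 m; q_4 = 0.82 × 0.69 × 2.85 = 1.613 m³/s
w_5 = (12.8 − 10.2)/2 = 1.3 m; q_5 = 0.63 × 0.78 × 1.3 = 0.6388 m³/s
w_6 = (17.8 − 11.8)/2 = 3 m; q_6 = 0.68 × 0.64 × 3 = 1.306 m³/s
w_7 = (17.8 − 12.8)/2 = 2.5 m; q_7 = 0.31 × 0.15 × 2.5 = 0.1163 m³/s
Q = Σ qᵢ = 5.479 m³/s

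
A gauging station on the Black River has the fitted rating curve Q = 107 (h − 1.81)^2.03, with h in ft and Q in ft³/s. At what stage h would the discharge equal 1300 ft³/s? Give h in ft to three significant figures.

5.23 ft

h − h₀ = (Q/C)^(1/b) = (1300/107)^(1/2.03) = 3.422 ft
h = 1.81 + 3.422 = 5.232 ft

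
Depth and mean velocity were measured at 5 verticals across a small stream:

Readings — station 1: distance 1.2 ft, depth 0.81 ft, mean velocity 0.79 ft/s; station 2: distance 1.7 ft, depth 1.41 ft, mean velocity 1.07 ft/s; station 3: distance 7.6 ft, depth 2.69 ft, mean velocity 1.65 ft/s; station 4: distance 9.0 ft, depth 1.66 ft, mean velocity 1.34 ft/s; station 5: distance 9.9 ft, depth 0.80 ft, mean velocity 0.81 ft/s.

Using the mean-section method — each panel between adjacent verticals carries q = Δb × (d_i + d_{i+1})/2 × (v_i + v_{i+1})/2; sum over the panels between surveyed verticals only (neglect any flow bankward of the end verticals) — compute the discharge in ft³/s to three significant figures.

Panel 1-2: Δb = 0.5 ft, d̄ = (0.81+1.41)/2 = 1.11, v̄ = (0.79+1.07)/2 = 0.93 → q = 0.5×1.11×0.93 = 0.5162 ft³/s
Panel 2-3: Δb = 5.9 ft, d̄ = (1.41+2.69)/2 = 2.05, v̄ = (1.07+1.65)/2 = 1.36 → q = 5.9×2.05×1.36 = 16.45 ft³/s
Panel 3-4: Δb = 1.4 ft, d̄ = (2.69+1.66)/2 = 2.175, v̄ = (1.65+1.34)/2 = 1.495 → q = 1.4×2.175×1.495 = 4.552 ft³/s
Panel 4-5: Δb = 0.9 ft, d̄ = (1.66+0.80)/2 = 1.23, v̄ = (1.34+0.81)/2 = 1.075 → q = 0.9×1.23×1.075 = 1.190 ft³/s
Q = Σ q = 22.71 ft³/s

22.7 ft³/s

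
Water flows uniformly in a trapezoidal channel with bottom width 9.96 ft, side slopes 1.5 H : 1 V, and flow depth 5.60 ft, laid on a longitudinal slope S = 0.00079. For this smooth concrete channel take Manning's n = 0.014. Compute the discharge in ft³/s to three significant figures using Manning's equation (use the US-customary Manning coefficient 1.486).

695 ft³/s

A = (b + z·y)·y = (9.96 + 1.5×5.60)×5.60 = 102.8 ft²
P = b + 2y√(1+z²) = 9.96 + 2×5.60×√(1+1.5²) = 30.15 ft
R = A/P = 102.8/30.15 = 3.410 ft
Q = (1.486/n)·A·R^(2/3)·S^(1/2) = (1.486/0.014) × 102.8 × 3.410^(2/3) × 0.00079^(1/2) = 694.9 ft³/s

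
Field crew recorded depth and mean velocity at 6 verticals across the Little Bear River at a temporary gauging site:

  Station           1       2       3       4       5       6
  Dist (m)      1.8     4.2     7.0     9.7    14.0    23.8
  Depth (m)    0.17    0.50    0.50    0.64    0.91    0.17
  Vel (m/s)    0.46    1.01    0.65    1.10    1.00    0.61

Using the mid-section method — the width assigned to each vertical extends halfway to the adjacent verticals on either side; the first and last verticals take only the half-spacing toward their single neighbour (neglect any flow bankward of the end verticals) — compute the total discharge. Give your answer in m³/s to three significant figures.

11.7 m³/s

w_1 = (4.2 − 1.8)/2 = 1.2 m; q_1 = 0.46 × 0.17 × 1.2 = 0.09384 m³/s
w_2 = (7.0 − 1.8)/2 = 2.6 m; q_2 = 1.01 × 0.50 × 2.6 = 1.313 m³/s
w_3 = (9.7 − 4.2)/2 = 2.75 m; q_3 = 0.65 × 0.50 × 2.75 = 0.8938 m³/s
w_4 = (14.0 − 7.0)/2 = 3.5 m; q_4 = 1.10 × 0.64 × 3.5 = 2.464 m³/s
w_5 = (23.8 − 9.7)/2 = 7.05 m; q_5 = 1.00 × 0.91 × 7.05 = 6.416 m³/s
w_6 = (23.8 − 14.0)/2 = 4.9 m; q_6 = 0.61 × 0.17 × 4.9 = 0.5081 m³/s
Q = Σ qᵢ = 11.69 m³/s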